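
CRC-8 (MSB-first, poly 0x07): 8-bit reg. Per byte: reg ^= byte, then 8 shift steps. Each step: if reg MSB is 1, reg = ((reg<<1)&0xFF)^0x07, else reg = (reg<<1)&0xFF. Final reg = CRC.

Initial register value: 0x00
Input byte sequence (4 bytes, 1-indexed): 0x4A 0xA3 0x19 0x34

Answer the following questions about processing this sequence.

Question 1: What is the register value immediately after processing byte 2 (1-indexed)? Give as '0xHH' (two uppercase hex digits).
Answer: 0xB9

Derivation:
After byte 1 (0x4A): reg=0xF1
After byte 2 (0xA3): reg=0xB9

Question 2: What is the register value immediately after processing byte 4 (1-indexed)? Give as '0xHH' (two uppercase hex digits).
Answer: 0x94

Derivation:
After byte 1 (0x4A): reg=0xF1
After byte 2 (0xA3): reg=0xB9
After byte 3 (0x19): reg=0x69
After byte 4 (0x34): reg=0x94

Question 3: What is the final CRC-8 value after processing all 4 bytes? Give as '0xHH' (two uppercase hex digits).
After byte 1 (0x4A): reg=0xF1
After byte 2 (0xA3): reg=0xB9
After byte 3 (0x19): reg=0x69
After byte 4 (0x34): reg=0x94

Answer: 0x94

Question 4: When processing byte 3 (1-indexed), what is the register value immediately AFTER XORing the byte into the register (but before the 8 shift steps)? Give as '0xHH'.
Register before byte 3: 0xB9
Byte 3: 0x19
0xB9 XOR 0x19 = 0xA0

Answer: 0xA0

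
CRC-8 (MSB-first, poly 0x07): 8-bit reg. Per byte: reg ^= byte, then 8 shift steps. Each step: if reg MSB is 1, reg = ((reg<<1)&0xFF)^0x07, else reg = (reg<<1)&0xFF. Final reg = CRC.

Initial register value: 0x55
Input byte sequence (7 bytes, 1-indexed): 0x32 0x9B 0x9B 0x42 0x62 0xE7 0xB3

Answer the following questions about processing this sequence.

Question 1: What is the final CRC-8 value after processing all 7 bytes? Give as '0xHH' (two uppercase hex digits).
After byte 1 (0x32): reg=0x32
After byte 2 (0x9B): reg=0x56
After byte 3 (0x9B): reg=0x6D
After byte 4 (0x42): reg=0xCD
After byte 5 (0x62): reg=0x44
After byte 6 (0xE7): reg=0x60
After byte 7 (0xB3): reg=0x37

Answer: 0x37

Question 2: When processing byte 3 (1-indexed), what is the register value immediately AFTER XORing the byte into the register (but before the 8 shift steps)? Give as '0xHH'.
Register before byte 3: 0x56
Byte 3: 0x9B
0x56 XOR 0x9B = 0xCD

Answer: 0xCD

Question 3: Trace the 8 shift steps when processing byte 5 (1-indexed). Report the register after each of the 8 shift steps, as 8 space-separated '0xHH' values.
After byte 1 (0x32): reg=0x32
After byte 2 (0x9B): reg=0x56
After byte 3 (0x9B): reg=0x6D
After byte 4 (0x42): reg=0xCD
Register before byte 5: 0xCD
After XOR with byte 0x62: 0xAF

Answer: 0x59 0xB2 0x63 0xC6 0x8B 0x11 0x22 0x44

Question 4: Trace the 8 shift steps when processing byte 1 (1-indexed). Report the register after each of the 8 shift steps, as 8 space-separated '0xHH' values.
Answer: 0xCE 0x9B 0x31 0x62 0xC4 0x8F 0x19 0x32

Derivation:
Register before byte 1: 0x55
After XOR with byte 0x32: 0x67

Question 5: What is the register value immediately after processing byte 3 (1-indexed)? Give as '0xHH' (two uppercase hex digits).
Answer: 0x6D

Derivation:
After byte 1 (0x32): reg=0x32
After byte 2 (0x9B): reg=0x56
After byte 3 (0x9B): reg=0x6D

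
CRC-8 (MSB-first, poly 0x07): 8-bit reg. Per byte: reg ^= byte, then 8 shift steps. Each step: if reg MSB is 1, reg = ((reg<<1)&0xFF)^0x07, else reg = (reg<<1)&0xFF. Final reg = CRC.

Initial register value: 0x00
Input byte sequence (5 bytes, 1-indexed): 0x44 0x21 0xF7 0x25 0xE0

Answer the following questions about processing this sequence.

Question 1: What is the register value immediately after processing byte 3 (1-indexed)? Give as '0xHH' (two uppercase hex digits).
Answer: 0x5D

Derivation:
After byte 1 (0x44): reg=0xDB
After byte 2 (0x21): reg=0xE8
After byte 3 (0xF7): reg=0x5D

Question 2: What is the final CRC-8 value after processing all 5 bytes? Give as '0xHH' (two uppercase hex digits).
Answer: 0xA4

Derivation:
After byte 1 (0x44): reg=0xDB
After byte 2 (0x21): reg=0xE8
After byte 3 (0xF7): reg=0x5D
After byte 4 (0x25): reg=0x6F
After byte 5 (0xE0): reg=0xA4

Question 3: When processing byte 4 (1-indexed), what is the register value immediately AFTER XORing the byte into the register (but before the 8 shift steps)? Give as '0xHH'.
Answer: 0x78

Derivation:
Register before byte 4: 0x5D
Byte 4: 0x25
0x5D XOR 0x25 = 0x78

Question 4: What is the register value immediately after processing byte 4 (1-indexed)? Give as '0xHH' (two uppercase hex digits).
Answer: 0x6F

Derivation:
After byte 1 (0x44): reg=0xDB
After byte 2 (0x21): reg=0xE8
After byte 3 (0xF7): reg=0x5D
After byte 4 (0x25): reg=0x6F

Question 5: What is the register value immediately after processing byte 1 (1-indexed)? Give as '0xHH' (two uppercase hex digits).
Answer: 0xDB

Derivation:
After byte 1 (0x44): reg=0xDB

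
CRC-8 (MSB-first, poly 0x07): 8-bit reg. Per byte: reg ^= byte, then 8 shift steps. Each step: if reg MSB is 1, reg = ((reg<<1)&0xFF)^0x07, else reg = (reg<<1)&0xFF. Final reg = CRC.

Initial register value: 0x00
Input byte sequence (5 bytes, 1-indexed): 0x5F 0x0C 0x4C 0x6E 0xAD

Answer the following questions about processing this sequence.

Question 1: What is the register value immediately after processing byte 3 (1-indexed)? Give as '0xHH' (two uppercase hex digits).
After byte 1 (0x5F): reg=0x9A
After byte 2 (0x0C): reg=0xEB
After byte 3 (0x4C): reg=0x7C

Answer: 0x7C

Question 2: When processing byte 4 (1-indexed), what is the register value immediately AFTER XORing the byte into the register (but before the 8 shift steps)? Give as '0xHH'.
Answer: 0x12

Derivation:
Register before byte 4: 0x7C
Byte 4: 0x6E
0x7C XOR 0x6E = 0x12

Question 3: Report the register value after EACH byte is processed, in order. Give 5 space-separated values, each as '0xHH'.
0x9A 0xEB 0x7C 0x7E 0x37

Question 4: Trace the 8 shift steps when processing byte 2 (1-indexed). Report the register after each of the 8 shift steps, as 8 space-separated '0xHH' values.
Answer: 0x2B 0x56 0xAC 0x5F 0xBE 0x7B 0xF6 0xEB

Derivation:
After byte 1 (0x5F): reg=0x9A
Register before byte 2: 0x9A
After XOR with byte 0x0C: 0x96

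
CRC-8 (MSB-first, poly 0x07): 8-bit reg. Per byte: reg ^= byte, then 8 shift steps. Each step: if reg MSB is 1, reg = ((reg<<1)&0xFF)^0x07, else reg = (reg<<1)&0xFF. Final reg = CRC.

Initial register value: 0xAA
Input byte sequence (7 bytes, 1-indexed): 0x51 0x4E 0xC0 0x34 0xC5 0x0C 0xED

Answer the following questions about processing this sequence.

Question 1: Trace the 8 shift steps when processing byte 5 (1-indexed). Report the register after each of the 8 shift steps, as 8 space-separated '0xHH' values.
After byte 1 (0x51): reg=0xEF
After byte 2 (0x4E): reg=0x6E
After byte 3 (0xC0): reg=0x43
After byte 4 (0x34): reg=0x42
Register before byte 5: 0x42
After XOR with byte 0xC5: 0x87

Answer: 0x09 0x12 0x24 0x48 0x90 0x27 0x4E 0x9C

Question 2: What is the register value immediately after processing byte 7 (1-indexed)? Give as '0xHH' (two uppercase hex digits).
Answer: 0x6C

Derivation:
After byte 1 (0x51): reg=0xEF
After byte 2 (0x4E): reg=0x6E
After byte 3 (0xC0): reg=0x43
After byte 4 (0x34): reg=0x42
After byte 5 (0xC5): reg=0x9C
After byte 6 (0x0C): reg=0xF9
After byte 7 (0xED): reg=0x6C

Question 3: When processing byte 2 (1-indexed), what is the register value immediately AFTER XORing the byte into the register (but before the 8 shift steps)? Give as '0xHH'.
Register before byte 2: 0xEF
Byte 2: 0x4E
0xEF XOR 0x4E = 0xA1

Answer: 0xA1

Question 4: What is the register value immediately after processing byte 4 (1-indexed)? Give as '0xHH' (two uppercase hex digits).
After byte 1 (0x51): reg=0xEF
After byte 2 (0x4E): reg=0x6E
After byte 3 (0xC0): reg=0x43
After byte 4 (0x34): reg=0x42

Answer: 0x42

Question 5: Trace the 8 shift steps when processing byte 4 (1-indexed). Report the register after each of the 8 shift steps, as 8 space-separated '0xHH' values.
Answer: 0xEE 0xDB 0xB1 0x65 0xCA 0x93 0x21 0x42

Derivation:
After byte 1 (0x51): reg=0xEF
After byte 2 (0x4E): reg=0x6E
After byte 3 (0xC0): reg=0x43
Register before byte 4: 0x43
After XOR with byte 0x34: 0x77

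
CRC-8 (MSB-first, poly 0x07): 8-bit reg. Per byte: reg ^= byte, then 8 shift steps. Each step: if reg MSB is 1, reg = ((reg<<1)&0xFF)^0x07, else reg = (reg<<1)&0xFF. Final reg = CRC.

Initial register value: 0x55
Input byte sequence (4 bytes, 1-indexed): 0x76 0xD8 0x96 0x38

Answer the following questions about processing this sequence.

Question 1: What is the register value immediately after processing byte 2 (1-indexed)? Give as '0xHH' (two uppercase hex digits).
After byte 1 (0x76): reg=0xE9
After byte 2 (0xD8): reg=0x97

Answer: 0x97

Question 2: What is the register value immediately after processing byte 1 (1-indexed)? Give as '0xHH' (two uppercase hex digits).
After byte 1 (0x76): reg=0xE9

Answer: 0xE9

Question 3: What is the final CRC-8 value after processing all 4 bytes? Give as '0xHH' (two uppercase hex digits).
After byte 1 (0x76): reg=0xE9
After byte 2 (0xD8): reg=0x97
After byte 3 (0x96): reg=0x07
After byte 4 (0x38): reg=0xBD

Answer: 0xBD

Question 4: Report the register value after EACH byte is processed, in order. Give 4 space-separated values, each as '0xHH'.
0xE9 0x97 0x07 0xBD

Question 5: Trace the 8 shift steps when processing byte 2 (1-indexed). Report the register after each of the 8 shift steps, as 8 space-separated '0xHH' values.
Answer: 0x62 0xC4 0x8F 0x19 0x32 0x64 0xC8 0x97

Derivation:
After byte 1 (0x76): reg=0xE9
Register before byte 2: 0xE9
After XOR with byte 0xD8: 0x31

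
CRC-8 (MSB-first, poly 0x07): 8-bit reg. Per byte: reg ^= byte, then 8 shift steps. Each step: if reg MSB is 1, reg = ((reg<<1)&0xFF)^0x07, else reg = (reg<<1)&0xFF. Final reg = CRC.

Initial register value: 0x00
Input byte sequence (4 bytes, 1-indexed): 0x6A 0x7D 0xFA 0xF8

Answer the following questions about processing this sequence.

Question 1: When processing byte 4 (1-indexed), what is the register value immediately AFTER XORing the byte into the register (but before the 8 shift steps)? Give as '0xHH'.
Answer: 0x19

Derivation:
Register before byte 4: 0xE1
Byte 4: 0xF8
0xE1 XOR 0xF8 = 0x19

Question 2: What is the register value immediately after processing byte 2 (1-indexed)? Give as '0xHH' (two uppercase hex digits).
Answer: 0x03

Derivation:
After byte 1 (0x6A): reg=0x11
After byte 2 (0x7D): reg=0x03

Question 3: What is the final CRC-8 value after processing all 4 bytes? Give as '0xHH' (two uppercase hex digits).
Answer: 0x4F

Derivation:
After byte 1 (0x6A): reg=0x11
After byte 2 (0x7D): reg=0x03
After byte 3 (0xFA): reg=0xE1
After byte 4 (0xF8): reg=0x4F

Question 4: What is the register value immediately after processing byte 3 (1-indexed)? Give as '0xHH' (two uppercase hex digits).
Answer: 0xE1

Derivation:
After byte 1 (0x6A): reg=0x11
After byte 2 (0x7D): reg=0x03
After byte 3 (0xFA): reg=0xE1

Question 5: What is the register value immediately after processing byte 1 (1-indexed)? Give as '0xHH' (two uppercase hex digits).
Answer: 0x11

Derivation:
After byte 1 (0x6A): reg=0x11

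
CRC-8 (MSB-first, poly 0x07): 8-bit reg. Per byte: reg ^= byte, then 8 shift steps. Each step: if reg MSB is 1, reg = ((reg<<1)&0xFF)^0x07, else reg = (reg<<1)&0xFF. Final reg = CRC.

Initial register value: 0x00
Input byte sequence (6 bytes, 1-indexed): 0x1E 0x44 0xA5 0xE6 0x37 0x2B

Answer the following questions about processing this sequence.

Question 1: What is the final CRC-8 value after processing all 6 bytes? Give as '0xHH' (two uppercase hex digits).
Answer: 0x21

Derivation:
After byte 1 (0x1E): reg=0x5A
After byte 2 (0x44): reg=0x5A
After byte 3 (0xA5): reg=0xF3
After byte 4 (0xE6): reg=0x6B
After byte 5 (0x37): reg=0x93
After byte 6 (0x2B): reg=0x21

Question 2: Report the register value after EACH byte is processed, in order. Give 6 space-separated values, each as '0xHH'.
0x5A 0x5A 0xF3 0x6B 0x93 0x21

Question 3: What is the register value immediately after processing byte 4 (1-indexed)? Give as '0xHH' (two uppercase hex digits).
Answer: 0x6B

Derivation:
After byte 1 (0x1E): reg=0x5A
After byte 2 (0x44): reg=0x5A
After byte 3 (0xA5): reg=0xF3
After byte 4 (0xE6): reg=0x6B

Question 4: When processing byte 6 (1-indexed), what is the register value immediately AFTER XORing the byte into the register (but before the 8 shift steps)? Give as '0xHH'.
Register before byte 6: 0x93
Byte 6: 0x2B
0x93 XOR 0x2B = 0xB8

Answer: 0xB8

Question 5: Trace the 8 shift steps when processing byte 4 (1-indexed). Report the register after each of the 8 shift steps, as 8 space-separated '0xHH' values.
Answer: 0x2A 0x54 0xA8 0x57 0xAE 0x5B 0xB6 0x6B

Derivation:
After byte 1 (0x1E): reg=0x5A
After byte 2 (0x44): reg=0x5A
After byte 3 (0xA5): reg=0xF3
Register before byte 4: 0xF3
After XOR with byte 0xE6: 0x15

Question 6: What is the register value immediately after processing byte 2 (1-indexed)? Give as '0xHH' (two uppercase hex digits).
After byte 1 (0x1E): reg=0x5A
After byte 2 (0x44): reg=0x5A

Answer: 0x5A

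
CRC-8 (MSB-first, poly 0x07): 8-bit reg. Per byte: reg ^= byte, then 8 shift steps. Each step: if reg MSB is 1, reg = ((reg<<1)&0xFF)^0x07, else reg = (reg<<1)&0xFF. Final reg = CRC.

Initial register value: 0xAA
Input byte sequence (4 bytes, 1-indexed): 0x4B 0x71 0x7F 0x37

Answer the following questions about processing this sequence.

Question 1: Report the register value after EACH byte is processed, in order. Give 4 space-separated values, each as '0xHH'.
0xA9 0x06 0x68 0x9A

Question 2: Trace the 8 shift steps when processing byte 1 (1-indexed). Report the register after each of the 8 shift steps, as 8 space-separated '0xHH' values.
Answer: 0xC5 0x8D 0x1D 0x3A 0x74 0xE8 0xD7 0xA9

Derivation:
Register before byte 1: 0xAA
After XOR with byte 0x4B: 0xE1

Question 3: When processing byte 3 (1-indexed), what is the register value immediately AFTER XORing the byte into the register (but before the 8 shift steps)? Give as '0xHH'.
Answer: 0x79

Derivation:
Register before byte 3: 0x06
Byte 3: 0x7F
0x06 XOR 0x7F = 0x79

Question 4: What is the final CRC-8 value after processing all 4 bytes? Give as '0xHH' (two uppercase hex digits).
After byte 1 (0x4B): reg=0xA9
After byte 2 (0x71): reg=0x06
After byte 3 (0x7F): reg=0x68
After byte 4 (0x37): reg=0x9A

Answer: 0x9A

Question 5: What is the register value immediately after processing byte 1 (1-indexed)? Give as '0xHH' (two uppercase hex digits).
Answer: 0xA9

Derivation:
After byte 1 (0x4B): reg=0xA9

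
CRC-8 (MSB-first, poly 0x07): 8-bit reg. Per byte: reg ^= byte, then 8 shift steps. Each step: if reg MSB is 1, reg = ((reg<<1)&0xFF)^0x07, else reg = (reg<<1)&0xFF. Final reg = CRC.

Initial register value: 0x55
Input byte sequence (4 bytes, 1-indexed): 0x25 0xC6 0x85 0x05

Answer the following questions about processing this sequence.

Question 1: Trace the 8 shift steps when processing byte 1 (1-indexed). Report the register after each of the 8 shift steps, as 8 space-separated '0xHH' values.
Register before byte 1: 0x55
After XOR with byte 0x25: 0x70

Answer: 0xE0 0xC7 0x89 0x15 0x2A 0x54 0xA8 0x57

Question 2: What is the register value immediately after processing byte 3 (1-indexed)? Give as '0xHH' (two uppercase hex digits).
Answer: 0x66

Derivation:
After byte 1 (0x25): reg=0x57
After byte 2 (0xC6): reg=0xFE
After byte 3 (0x85): reg=0x66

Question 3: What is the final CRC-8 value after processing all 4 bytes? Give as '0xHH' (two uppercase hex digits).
Answer: 0x2E

Derivation:
After byte 1 (0x25): reg=0x57
After byte 2 (0xC6): reg=0xFE
After byte 3 (0x85): reg=0x66
After byte 4 (0x05): reg=0x2E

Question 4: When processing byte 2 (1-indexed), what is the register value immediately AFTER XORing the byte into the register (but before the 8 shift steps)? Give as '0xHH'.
Answer: 0x91

Derivation:
Register before byte 2: 0x57
Byte 2: 0xC6
0x57 XOR 0xC6 = 0x91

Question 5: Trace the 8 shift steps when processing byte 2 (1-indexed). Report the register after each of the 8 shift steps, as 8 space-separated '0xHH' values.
After byte 1 (0x25): reg=0x57
Register before byte 2: 0x57
After XOR with byte 0xC6: 0x91

Answer: 0x25 0x4A 0x94 0x2F 0x5E 0xBC 0x7F 0xFE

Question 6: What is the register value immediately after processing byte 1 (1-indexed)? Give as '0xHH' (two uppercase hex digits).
After byte 1 (0x25): reg=0x57

Answer: 0x57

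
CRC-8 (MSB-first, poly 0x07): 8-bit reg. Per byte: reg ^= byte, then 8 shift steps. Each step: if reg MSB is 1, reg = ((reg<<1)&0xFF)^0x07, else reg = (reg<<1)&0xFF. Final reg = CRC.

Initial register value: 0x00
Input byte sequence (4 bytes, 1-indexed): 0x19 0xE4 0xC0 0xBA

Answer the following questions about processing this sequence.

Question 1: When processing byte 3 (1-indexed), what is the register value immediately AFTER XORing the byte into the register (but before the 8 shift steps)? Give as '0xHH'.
Register before byte 3: 0x58
Byte 3: 0xC0
0x58 XOR 0xC0 = 0x98

Answer: 0x98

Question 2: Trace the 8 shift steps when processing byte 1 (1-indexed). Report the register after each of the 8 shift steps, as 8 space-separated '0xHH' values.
Answer: 0x32 0x64 0xC8 0x97 0x29 0x52 0xA4 0x4F

Derivation:
Register before byte 1: 0x00
After XOR with byte 0x19: 0x19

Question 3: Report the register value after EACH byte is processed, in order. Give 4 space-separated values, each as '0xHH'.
0x4F 0x58 0xC1 0x66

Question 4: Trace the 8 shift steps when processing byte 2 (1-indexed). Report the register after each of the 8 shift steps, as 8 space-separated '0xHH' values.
After byte 1 (0x19): reg=0x4F
Register before byte 2: 0x4F
After XOR with byte 0xE4: 0xAB

Answer: 0x51 0xA2 0x43 0x86 0x0B 0x16 0x2C 0x58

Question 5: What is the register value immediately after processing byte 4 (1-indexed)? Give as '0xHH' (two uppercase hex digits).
Answer: 0x66

Derivation:
After byte 1 (0x19): reg=0x4F
After byte 2 (0xE4): reg=0x58
After byte 3 (0xC0): reg=0xC1
After byte 4 (0xBA): reg=0x66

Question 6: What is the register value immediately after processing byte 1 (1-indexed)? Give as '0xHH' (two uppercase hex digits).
After byte 1 (0x19): reg=0x4F

Answer: 0x4F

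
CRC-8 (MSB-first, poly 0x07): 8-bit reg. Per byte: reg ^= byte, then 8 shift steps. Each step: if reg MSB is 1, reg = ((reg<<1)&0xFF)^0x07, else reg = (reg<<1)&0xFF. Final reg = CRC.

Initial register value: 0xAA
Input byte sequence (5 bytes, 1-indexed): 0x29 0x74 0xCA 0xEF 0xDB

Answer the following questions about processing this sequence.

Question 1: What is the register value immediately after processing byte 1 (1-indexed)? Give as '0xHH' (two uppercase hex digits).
Answer: 0x80

Derivation:
After byte 1 (0x29): reg=0x80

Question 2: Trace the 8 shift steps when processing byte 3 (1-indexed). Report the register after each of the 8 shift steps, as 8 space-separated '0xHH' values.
Answer: 0x10 0x20 0x40 0x80 0x07 0x0E 0x1C 0x38

Derivation:
After byte 1 (0x29): reg=0x80
After byte 2 (0x74): reg=0xC2
Register before byte 3: 0xC2
After XOR with byte 0xCA: 0x08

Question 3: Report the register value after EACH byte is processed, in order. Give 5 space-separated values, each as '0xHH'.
0x80 0xC2 0x38 0x2B 0xDE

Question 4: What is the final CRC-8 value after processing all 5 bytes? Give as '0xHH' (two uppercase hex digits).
Answer: 0xDE

Derivation:
After byte 1 (0x29): reg=0x80
After byte 2 (0x74): reg=0xC2
After byte 3 (0xCA): reg=0x38
After byte 4 (0xEF): reg=0x2B
After byte 5 (0xDB): reg=0xDE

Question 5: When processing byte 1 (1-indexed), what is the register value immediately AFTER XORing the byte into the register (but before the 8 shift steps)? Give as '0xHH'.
Answer: 0x83

Derivation:
Register before byte 1: 0xAA
Byte 1: 0x29
0xAA XOR 0x29 = 0x83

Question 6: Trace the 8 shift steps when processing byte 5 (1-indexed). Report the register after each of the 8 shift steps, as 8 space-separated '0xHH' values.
After byte 1 (0x29): reg=0x80
After byte 2 (0x74): reg=0xC2
After byte 3 (0xCA): reg=0x38
After byte 4 (0xEF): reg=0x2B
Register before byte 5: 0x2B
After XOR with byte 0xDB: 0xF0

Answer: 0xE7 0xC9 0x95 0x2D 0x5A 0xB4 0x6F 0xDE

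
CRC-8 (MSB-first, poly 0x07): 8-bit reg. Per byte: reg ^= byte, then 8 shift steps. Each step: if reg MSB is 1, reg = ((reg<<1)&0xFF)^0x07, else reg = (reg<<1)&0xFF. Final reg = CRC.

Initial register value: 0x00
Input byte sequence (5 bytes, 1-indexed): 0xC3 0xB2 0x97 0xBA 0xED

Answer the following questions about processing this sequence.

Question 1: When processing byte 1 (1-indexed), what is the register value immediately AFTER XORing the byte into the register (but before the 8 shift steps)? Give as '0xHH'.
Answer: 0xC3

Derivation:
Register before byte 1: 0x00
Byte 1: 0xC3
0x00 XOR 0xC3 = 0xC3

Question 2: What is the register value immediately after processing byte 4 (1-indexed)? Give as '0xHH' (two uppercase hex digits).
After byte 1 (0xC3): reg=0x47
After byte 2 (0xB2): reg=0xC5
After byte 3 (0x97): reg=0xB9
After byte 4 (0xBA): reg=0x09

Answer: 0x09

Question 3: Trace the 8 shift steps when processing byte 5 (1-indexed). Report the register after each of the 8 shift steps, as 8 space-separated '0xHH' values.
After byte 1 (0xC3): reg=0x47
After byte 2 (0xB2): reg=0xC5
After byte 3 (0x97): reg=0xB9
After byte 4 (0xBA): reg=0x09
Register before byte 5: 0x09
After XOR with byte 0xED: 0xE4

Answer: 0xCF 0x99 0x35 0x6A 0xD4 0xAF 0x59 0xB2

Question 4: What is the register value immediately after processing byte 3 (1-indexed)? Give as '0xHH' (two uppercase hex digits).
After byte 1 (0xC3): reg=0x47
After byte 2 (0xB2): reg=0xC5
After byte 3 (0x97): reg=0xB9

Answer: 0xB9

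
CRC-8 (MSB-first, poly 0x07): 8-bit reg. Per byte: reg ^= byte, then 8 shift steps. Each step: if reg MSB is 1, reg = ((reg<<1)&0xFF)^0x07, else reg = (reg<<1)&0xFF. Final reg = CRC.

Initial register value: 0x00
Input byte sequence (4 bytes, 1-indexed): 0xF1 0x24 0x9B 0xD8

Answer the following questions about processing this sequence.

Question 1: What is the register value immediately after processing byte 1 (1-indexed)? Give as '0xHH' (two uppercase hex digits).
After byte 1 (0xF1): reg=0xD9

Answer: 0xD9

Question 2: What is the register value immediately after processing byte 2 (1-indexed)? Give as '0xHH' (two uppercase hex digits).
Answer: 0xFD

Derivation:
After byte 1 (0xF1): reg=0xD9
After byte 2 (0x24): reg=0xFD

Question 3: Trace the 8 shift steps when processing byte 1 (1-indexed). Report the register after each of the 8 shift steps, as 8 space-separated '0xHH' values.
Register before byte 1: 0x00
After XOR with byte 0xF1: 0xF1

Answer: 0xE5 0xCD 0x9D 0x3D 0x7A 0xF4 0xEF 0xD9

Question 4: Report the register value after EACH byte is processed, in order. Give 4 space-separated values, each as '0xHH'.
0xD9 0xFD 0x35 0x8D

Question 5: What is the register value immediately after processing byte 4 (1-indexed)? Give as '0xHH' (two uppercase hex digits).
Answer: 0x8D

Derivation:
After byte 1 (0xF1): reg=0xD9
After byte 2 (0x24): reg=0xFD
After byte 3 (0x9B): reg=0x35
After byte 4 (0xD8): reg=0x8D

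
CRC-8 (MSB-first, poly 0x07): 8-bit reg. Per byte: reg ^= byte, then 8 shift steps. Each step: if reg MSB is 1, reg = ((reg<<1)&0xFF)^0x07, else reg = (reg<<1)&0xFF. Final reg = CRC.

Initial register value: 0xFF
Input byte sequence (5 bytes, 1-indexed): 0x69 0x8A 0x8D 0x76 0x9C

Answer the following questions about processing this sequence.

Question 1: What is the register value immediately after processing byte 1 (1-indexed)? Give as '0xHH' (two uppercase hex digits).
After byte 1 (0x69): reg=0xEB

Answer: 0xEB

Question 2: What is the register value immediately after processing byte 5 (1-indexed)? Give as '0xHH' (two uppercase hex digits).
Answer: 0xD8

Derivation:
After byte 1 (0x69): reg=0xEB
After byte 2 (0x8A): reg=0x20
After byte 3 (0x8D): reg=0x4A
After byte 4 (0x76): reg=0xB4
After byte 5 (0x9C): reg=0xD8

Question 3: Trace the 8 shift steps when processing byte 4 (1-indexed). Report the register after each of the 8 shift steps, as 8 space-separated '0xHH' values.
Answer: 0x78 0xF0 0xE7 0xC9 0x95 0x2D 0x5A 0xB4

Derivation:
After byte 1 (0x69): reg=0xEB
After byte 2 (0x8A): reg=0x20
After byte 3 (0x8D): reg=0x4A
Register before byte 4: 0x4A
After XOR with byte 0x76: 0x3C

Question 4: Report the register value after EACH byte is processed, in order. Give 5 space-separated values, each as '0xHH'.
0xEB 0x20 0x4A 0xB4 0xD8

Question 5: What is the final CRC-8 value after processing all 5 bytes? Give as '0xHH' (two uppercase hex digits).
After byte 1 (0x69): reg=0xEB
After byte 2 (0x8A): reg=0x20
After byte 3 (0x8D): reg=0x4A
After byte 4 (0x76): reg=0xB4
After byte 5 (0x9C): reg=0xD8

Answer: 0xD8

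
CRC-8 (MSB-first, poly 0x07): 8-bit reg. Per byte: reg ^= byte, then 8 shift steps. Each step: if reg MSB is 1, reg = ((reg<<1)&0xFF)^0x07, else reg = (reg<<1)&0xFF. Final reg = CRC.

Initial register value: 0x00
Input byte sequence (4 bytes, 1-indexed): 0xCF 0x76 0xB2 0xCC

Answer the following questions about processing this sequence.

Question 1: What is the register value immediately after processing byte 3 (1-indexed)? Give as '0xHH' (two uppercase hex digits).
Answer: 0x01

Derivation:
After byte 1 (0xCF): reg=0x63
After byte 2 (0x76): reg=0x6B
After byte 3 (0xB2): reg=0x01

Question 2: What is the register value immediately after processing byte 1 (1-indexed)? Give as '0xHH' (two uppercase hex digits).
After byte 1 (0xCF): reg=0x63

Answer: 0x63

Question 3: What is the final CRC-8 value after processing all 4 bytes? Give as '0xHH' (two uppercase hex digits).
After byte 1 (0xCF): reg=0x63
After byte 2 (0x76): reg=0x6B
After byte 3 (0xB2): reg=0x01
After byte 4 (0xCC): reg=0x6D

Answer: 0x6D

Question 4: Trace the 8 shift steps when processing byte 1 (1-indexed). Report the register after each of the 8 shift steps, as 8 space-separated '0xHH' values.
Answer: 0x99 0x35 0x6A 0xD4 0xAF 0x59 0xB2 0x63

Derivation:
Register before byte 1: 0x00
After XOR with byte 0xCF: 0xCF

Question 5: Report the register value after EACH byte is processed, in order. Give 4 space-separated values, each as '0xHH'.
0x63 0x6B 0x01 0x6D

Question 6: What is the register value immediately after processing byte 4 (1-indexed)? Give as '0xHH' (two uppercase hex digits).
After byte 1 (0xCF): reg=0x63
After byte 2 (0x76): reg=0x6B
After byte 3 (0xB2): reg=0x01
After byte 4 (0xCC): reg=0x6D

Answer: 0x6D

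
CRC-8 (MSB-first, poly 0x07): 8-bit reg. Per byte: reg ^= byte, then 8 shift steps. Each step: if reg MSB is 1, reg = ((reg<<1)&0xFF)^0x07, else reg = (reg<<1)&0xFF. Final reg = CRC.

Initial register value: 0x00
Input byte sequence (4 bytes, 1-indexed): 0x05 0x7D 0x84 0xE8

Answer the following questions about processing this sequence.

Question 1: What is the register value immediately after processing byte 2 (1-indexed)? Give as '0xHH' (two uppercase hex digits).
Answer: 0x35

Derivation:
After byte 1 (0x05): reg=0x1B
After byte 2 (0x7D): reg=0x35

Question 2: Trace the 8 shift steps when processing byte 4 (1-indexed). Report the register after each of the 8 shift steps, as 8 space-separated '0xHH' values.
After byte 1 (0x05): reg=0x1B
After byte 2 (0x7D): reg=0x35
After byte 3 (0x84): reg=0x1E
Register before byte 4: 0x1E
After XOR with byte 0xE8: 0xF6

Answer: 0xEB 0xD1 0xA5 0x4D 0x9A 0x33 0x66 0xCC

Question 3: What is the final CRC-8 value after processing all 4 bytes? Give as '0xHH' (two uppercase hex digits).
Answer: 0xCC

Derivation:
After byte 1 (0x05): reg=0x1B
After byte 2 (0x7D): reg=0x35
After byte 3 (0x84): reg=0x1E
After byte 4 (0xE8): reg=0xCC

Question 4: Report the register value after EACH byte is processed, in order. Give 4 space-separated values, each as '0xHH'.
0x1B 0x35 0x1E 0xCC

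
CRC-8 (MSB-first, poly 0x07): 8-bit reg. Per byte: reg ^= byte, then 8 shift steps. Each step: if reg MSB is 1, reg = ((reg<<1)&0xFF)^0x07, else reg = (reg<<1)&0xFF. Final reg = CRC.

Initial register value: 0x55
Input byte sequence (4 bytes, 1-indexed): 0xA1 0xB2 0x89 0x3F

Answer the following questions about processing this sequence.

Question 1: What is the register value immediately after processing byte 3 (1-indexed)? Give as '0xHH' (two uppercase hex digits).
After byte 1 (0xA1): reg=0xC2
After byte 2 (0xB2): reg=0x57
After byte 3 (0x89): reg=0x14

Answer: 0x14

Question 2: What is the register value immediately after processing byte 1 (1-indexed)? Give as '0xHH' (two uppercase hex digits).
Answer: 0xC2

Derivation:
After byte 1 (0xA1): reg=0xC2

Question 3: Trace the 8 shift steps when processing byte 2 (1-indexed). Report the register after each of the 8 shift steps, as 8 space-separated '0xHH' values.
Answer: 0xE0 0xC7 0x89 0x15 0x2A 0x54 0xA8 0x57

Derivation:
After byte 1 (0xA1): reg=0xC2
Register before byte 2: 0xC2
After XOR with byte 0xB2: 0x70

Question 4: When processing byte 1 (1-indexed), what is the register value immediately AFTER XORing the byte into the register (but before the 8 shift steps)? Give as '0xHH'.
Answer: 0xF4

Derivation:
Register before byte 1: 0x55
Byte 1: 0xA1
0x55 XOR 0xA1 = 0xF4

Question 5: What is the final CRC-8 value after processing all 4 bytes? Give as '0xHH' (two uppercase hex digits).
After byte 1 (0xA1): reg=0xC2
After byte 2 (0xB2): reg=0x57
After byte 3 (0x89): reg=0x14
After byte 4 (0x3F): reg=0xD1

Answer: 0xD1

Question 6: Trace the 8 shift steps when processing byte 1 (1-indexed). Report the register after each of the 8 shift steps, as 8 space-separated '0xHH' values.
Answer: 0xEF 0xD9 0xB5 0x6D 0xDA 0xB3 0x61 0xC2

Derivation:
Register before byte 1: 0x55
After XOR with byte 0xA1: 0xF4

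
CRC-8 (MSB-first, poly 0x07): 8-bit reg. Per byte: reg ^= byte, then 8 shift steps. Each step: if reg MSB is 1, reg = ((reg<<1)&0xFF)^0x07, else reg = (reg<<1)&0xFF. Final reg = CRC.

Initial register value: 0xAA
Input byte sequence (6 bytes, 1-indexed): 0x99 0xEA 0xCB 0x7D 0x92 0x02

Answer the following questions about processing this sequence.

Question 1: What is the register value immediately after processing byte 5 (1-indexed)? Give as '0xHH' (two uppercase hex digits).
Answer: 0xD5

Derivation:
After byte 1 (0x99): reg=0x99
After byte 2 (0xEA): reg=0x5E
After byte 3 (0xCB): reg=0xE2
After byte 4 (0x7D): reg=0xD4
After byte 5 (0x92): reg=0xD5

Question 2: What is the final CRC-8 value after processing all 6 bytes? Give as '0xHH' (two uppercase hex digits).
After byte 1 (0x99): reg=0x99
After byte 2 (0xEA): reg=0x5E
After byte 3 (0xCB): reg=0xE2
After byte 4 (0x7D): reg=0xD4
After byte 5 (0x92): reg=0xD5
After byte 6 (0x02): reg=0x2B

Answer: 0x2B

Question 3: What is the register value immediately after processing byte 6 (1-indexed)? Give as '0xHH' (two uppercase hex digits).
After byte 1 (0x99): reg=0x99
After byte 2 (0xEA): reg=0x5E
After byte 3 (0xCB): reg=0xE2
After byte 4 (0x7D): reg=0xD4
After byte 5 (0x92): reg=0xD5
After byte 6 (0x02): reg=0x2B

Answer: 0x2B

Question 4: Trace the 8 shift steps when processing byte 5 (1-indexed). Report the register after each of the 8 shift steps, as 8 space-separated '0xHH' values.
Answer: 0x8C 0x1F 0x3E 0x7C 0xF8 0xF7 0xE9 0xD5

Derivation:
After byte 1 (0x99): reg=0x99
After byte 2 (0xEA): reg=0x5E
After byte 3 (0xCB): reg=0xE2
After byte 4 (0x7D): reg=0xD4
Register before byte 5: 0xD4
After XOR with byte 0x92: 0x46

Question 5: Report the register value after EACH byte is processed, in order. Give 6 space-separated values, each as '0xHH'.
0x99 0x5E 0xE2 0xD4 0xD5 0x2B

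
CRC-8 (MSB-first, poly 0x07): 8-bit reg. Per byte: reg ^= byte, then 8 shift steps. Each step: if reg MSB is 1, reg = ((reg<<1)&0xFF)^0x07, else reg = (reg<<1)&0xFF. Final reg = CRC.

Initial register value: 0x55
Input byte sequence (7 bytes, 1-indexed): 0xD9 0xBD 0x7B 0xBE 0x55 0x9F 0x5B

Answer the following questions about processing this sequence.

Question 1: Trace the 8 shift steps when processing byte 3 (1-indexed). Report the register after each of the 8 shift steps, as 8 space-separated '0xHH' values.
After byte 1 (0xD9): reg=0xAD
After byte 2 (0xBD): reg=0x70
Register before byte 3: 0x70
After XOR with byte 0x7B: 0x0B

Answer: 0x16 0x2C 0x58 0xB0 0x67 0xCE 0x9B 0x31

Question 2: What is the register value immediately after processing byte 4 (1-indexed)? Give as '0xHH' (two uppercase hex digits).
After byte 1 (0xD9): reg=0xAD
After byte 2 (0xBD): reg=0x70
After byte 3 (0x7B): reg=0x31
After byte 4 (0xBE): reg=0xA4

Answer: 0xA4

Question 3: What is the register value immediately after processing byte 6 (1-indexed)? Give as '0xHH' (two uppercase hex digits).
Answer: 0xD5

Derivation:
After byte 1 (0xD9): reg=0xAD
After byte 2 (0xBD): reg=0x70
After byte 3 (0x7B): reg=0x31
After byte 4 (0xBE): reg=0xA4
After byte 5 (0x55): reg=0xD9
After byte 6 (0x9F): reg=0xD5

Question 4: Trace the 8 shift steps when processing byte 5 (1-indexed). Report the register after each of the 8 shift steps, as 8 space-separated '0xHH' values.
After byte 1 (0xD9): reg=0xAD
After byte 2 (0xBD): reg=0x70
After byte 3 (0x7B): reg=0x31
After byte 4 (0xBE): reg=0xA4
Register before byte 5: 0xA4
After XOR with byte 0x55: 0xF1

Answer: 0xE5 0xCD 0x9D 0x3D 0x7A 0xF4 0xEF 0xD9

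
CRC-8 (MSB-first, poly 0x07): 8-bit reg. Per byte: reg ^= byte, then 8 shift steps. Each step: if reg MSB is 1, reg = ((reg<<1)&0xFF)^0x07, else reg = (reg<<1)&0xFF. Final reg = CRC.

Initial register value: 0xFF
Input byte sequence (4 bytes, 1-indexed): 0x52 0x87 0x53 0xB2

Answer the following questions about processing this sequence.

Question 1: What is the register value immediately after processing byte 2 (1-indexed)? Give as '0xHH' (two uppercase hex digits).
Answer: 0x6D

Derivation:
After byte 1 (0x52): reg=0x4A
After byte 2 (0x87): reg=0x6D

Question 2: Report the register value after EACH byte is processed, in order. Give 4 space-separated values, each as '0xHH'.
0x4A 0x6D 0xBA 0x38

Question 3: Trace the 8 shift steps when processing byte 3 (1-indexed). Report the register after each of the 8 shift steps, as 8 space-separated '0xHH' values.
After byte 1 (0x52): reg=0x4A
After byte 2 (0x87): reg=0x6D
Register before byte 3: 0x6D
After XOR with byte 0x53: 0x3E

Answer: 0x7C 0xF8 0xF7 0xE9 0xD5 0xAD 0x5D 0xBA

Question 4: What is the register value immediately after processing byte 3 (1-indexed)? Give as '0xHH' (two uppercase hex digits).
Answer: 0xBA

Derivation:
After byte 1 (0x52): reg=0x4A
After byte 2 (0x87): reg=0x6D
After byte 3 (0x53): reg=0xBA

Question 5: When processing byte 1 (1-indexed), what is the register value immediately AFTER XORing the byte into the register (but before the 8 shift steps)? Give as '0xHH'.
Register before byte 1: 0xFF
Byte 1: 0x52
0xFF XOR 0x52 = 0xAD

Answer: 0xAD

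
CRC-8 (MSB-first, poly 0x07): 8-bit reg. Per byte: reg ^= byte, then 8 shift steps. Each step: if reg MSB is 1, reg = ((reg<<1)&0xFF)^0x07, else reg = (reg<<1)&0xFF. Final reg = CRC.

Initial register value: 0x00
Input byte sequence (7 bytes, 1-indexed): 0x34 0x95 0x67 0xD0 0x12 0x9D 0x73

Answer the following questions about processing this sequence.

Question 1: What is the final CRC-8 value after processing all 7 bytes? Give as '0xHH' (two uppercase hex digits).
After byte 1 (0x34): reg=0x8C
After byte 2 (0x95): reg=0x4F
After byte 3 (0x67): reg=0xD8
After byte 4 (0xD0): reg=0x38
After byte 5 (0x12): reg=0xD6
After byte 6 (0x9D): reg=0xF6
After byte 7 (0x73): reg=0x92

Answer: 0x92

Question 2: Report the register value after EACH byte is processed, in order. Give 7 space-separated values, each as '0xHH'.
0x8C 0x4F 0xD8 0x38 0xD6 0xF6 0x92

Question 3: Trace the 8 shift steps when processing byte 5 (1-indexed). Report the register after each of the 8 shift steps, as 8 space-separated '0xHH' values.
After byte 1 (0x34): reg=0x8C
After byte 2 (0x95): reg=0x4F
After byte 3 (0x67): reg=0xD8
After byte 4 (0xD0): reg=0x38
Register before byte 5: 0x38
After XOR with byte 0x12: 0x2A

Answer: 0x54 0xA8 0x57 0xAE 0x5B 0xB6 0x6B 0xD6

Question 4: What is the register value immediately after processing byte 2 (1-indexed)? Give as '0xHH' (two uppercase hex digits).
Answer: 0x4F

Derivation:
After byte 1 (0x34): reg=0x8C
After byte 2 (0x95): reg=0x4F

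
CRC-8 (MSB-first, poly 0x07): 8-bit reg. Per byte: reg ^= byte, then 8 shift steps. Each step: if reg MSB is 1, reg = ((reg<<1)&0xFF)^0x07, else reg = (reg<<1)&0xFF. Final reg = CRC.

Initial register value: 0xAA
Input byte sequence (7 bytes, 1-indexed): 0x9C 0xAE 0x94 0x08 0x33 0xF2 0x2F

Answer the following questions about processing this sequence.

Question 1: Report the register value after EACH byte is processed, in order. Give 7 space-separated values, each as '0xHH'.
0x82 0xC4 0xB7 0x34 0x15 0xBB 0xE5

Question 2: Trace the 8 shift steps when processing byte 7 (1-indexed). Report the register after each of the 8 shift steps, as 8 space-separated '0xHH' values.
Answer: 0x2F 0x5E 0xBC 0x7F 0xFE 0xFB 0xF1 0xE5

Derivation:
After byte 1 (0x9C): reg=0x82
After byte 2 (0xAE): reg=0xC4
After byte 3 (0x94): reg=0xB7
After byte 4 (0x08): reg=0x34
After byte 5 (0x33): reg=0x15
After byte 6 (0xF2): reg=0xBB
Register before byte 7: 0xBB
After XOR with byte 0x2F: 0x94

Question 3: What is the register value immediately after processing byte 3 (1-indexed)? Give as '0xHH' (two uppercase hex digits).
Answer: 0xB7

Derivation:
After byte 1 (0x9C): reg=0x82
After byte 2 (0xAE): reg=0xC4
After byte 3 (0x94): reg=0xB7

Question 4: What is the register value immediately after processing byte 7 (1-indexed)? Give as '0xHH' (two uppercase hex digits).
Answer: 0xE5

Derivation:
After byte 1 (0x9C): reg=0x82
After byte 2 (0xAE): reg=0xC4
After byte 3 (0x94): reg=0xB7
After byte 4 (0x08): reg=0x34
After byte 5 (0x33): reg=0x15
After byte 6 (0xF2): reg=0xBB
After byte 7 (0x2F): reg=0xE5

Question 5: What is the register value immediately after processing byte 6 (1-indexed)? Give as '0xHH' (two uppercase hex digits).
Answer: 0xBB

Derivation:
After byte 1 (0x9C): reg=0x82
After byte 2 (0xAE): reg=0xC4
After byte 3 (0x94): reg=0xB7
After byte 4 (0x08): reg=0x34
After byte 5 (0x33): reg=0x15
After byte 6 (0xF2): reg=0xBB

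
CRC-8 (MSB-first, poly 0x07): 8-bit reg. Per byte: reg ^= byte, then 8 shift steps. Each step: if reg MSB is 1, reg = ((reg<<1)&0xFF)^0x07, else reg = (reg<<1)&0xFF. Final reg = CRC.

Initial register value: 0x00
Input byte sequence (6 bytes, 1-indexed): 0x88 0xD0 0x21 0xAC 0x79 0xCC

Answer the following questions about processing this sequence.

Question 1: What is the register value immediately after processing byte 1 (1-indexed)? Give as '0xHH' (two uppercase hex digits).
Answer: 0xB1

Derivation:
After byte 1 (0x88): reg=0xB1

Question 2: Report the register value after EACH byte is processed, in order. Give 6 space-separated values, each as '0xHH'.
0xB1 0x20 0x07 0x58 0xE7 0xD1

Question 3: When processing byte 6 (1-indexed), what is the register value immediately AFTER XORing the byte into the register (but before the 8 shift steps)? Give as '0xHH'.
Register before byte 6: 0xE7
Byte 6: 0xCC
0xE7 XOR 0xCC = 0x2B

Answer: 0x2B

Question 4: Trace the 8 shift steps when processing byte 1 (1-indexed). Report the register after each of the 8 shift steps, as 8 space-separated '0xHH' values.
Register before byte 1: 0x00
After XOR with byte 0x88: 0x88

Answer: 0x17 0x2E 0x5C 0xB8 0x77 0xEE 0xDB 0xB1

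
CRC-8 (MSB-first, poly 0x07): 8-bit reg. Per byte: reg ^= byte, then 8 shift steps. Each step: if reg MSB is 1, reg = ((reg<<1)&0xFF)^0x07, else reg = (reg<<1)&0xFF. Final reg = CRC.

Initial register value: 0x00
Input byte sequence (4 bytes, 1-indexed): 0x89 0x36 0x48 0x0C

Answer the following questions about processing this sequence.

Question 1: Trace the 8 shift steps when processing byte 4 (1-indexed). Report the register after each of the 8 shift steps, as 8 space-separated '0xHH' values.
After byte 1 (0x89): reg=0xB6
After byte 2 (0x36): reg=0x89
After byte 3 (0x48): reg=0x49
Register before byte 4: 0x49
After XOR with byte 0x0C: 0x45

Answer: 0x8A 0x13 0x26 0x4C 0x98 0x37 0x6E 0xDC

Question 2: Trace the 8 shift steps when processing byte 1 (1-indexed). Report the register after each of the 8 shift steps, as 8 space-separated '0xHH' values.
Answer: 0x15 0x2A 0x54 0xA8 0x57 0xAE 0x5B 0xB6

Derivation:
Register before byte 1: 0x00
After XOR with byte 0x89: 0x89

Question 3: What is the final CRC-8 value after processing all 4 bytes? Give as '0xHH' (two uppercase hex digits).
After byte 1 (0x89): reg=0xB6
After byte 2 (0x36): reg=0x89
After byte 3 (0x48): reg=0x49
After byte 4 (0x0C): reg=0xDC

Answer: 0xDC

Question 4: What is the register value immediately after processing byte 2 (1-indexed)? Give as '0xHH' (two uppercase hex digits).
After byte 1 (0x89): reg=0xB6
After byte 2 (0x36): reg=0x89

Answer: 0x89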